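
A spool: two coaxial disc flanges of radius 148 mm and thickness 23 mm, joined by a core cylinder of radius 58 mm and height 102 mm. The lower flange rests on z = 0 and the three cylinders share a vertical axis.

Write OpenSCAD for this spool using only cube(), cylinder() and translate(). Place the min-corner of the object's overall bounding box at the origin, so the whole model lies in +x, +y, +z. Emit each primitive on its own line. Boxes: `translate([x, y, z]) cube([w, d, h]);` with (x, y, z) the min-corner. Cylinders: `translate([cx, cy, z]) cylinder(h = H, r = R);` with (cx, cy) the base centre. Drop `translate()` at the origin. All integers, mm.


translate([148, 148, 0]) cylinder(h = 23, r = 148);
translate([148, 148, 23]) cylinder(h = 102, r = 58);
translate([148, 148, 125]) cylinder(h = 23, r = 148);


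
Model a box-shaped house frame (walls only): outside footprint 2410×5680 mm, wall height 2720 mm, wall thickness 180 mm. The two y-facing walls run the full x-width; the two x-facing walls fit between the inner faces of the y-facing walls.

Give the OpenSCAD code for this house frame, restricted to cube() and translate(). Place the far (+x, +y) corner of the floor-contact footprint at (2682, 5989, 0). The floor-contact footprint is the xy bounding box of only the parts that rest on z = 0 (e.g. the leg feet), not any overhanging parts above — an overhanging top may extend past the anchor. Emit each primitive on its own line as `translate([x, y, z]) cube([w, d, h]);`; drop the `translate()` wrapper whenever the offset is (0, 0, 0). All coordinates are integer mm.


translate([272, 309, 0]) cube([2410, 180, 2720]);
translate([272, 5809, 0]) cube([2410, 180, 2720]);
translate([272, 489, 0]) cube([180, 5320, 2720]);
translate([2502, 489, 0]) cube([180, 5320, 2720]);


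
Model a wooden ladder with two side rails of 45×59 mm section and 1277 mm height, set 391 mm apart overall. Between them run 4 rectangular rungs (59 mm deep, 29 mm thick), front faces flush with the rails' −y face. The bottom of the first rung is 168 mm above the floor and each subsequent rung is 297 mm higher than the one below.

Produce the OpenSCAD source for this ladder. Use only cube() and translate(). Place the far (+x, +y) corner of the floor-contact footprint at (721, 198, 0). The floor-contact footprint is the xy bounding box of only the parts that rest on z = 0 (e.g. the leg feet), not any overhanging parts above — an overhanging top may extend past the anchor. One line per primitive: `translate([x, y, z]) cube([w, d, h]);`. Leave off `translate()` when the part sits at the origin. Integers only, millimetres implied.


translate([330, 139, 0]) cube([45, 59, 1277]);
translate([676, 139, 0]) cube([45, 59, 1277]);
translate([375, 139, 168]) cube([301, 59, 29]);
translate([375, 139, 465]) cube([301, 59, 29]);
translate([375, 139, 762]) cube([301, 59, 29]);
translate([375, 139, 1059]) cube([301, 59, 29]);


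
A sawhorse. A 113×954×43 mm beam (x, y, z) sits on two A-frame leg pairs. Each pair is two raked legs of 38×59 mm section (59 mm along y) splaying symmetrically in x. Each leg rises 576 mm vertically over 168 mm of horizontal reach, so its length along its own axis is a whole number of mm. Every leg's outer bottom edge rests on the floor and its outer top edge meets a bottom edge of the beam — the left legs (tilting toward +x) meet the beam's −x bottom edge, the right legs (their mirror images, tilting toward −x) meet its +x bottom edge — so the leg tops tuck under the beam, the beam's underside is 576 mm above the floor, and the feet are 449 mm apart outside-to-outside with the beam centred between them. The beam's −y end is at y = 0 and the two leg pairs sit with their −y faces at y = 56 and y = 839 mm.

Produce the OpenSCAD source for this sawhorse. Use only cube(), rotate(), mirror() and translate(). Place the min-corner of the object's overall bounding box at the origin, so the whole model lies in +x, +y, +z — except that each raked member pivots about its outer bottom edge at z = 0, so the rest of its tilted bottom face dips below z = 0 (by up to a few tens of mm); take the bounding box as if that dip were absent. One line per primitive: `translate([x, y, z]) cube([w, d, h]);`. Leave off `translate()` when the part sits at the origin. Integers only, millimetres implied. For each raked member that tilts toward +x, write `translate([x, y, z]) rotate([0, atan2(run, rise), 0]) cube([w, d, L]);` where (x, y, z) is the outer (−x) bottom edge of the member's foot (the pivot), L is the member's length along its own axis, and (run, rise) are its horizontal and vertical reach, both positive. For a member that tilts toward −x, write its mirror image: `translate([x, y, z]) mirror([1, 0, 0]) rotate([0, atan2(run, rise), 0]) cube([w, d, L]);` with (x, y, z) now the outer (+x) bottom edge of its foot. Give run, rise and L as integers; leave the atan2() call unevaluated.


translate([168, 0, 576]) cube([113, 954, 43]);
translate([0, 56, 0]) rotate([0, atan2(168, 576), 0]) cube([38, 59, 600]);
translate([449, 56, 0]) mirror([1, 0, 0]) rotate([0, atan2(168, 576), 0]) cube([38, 59, 600]);
translate([0, 839, 0]) rotate([0, atan2(168, 576), 0]) cube([38, 59, 600]);
translate([449, 839, 0]) mirror([1, 0, 0]) rotate([0, atan2(168, 576), 0]) cube([38, 59, 600]);


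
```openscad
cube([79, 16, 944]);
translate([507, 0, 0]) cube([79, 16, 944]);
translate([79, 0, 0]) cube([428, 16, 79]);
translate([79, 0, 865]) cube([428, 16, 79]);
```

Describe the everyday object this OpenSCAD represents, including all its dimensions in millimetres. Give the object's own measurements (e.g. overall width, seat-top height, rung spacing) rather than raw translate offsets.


A rectangular picture frame lying in the x–z plane (depth along y). The opening is 428 mm wide (x) by 786 mm tall (z), surrounded by a border 79 mm wide on all four sides. The frame is 16 mm deep and is made of two full-height vertical stiles with two horizontal rails fitted between them.


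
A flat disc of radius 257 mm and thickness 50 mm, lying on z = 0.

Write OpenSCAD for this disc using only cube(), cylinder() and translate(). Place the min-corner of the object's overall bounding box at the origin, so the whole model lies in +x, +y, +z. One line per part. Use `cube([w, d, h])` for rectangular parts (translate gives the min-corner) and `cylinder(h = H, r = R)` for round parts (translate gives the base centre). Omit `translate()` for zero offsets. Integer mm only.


translate([257, 257, 0]) cylinder(h = 50, r = 257);


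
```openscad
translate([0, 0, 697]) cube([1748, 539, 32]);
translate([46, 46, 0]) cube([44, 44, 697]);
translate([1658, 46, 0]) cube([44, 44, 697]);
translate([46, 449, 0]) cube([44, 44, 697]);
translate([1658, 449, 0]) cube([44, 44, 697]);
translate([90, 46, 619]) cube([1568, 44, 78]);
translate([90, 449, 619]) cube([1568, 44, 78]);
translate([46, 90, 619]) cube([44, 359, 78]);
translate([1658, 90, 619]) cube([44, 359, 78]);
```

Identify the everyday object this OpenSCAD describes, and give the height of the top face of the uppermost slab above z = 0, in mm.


A table. The table height is 729 mm.

A 1748×539×32 slab sits at z = 697 on four 44 mm square posts — a table. The top surface is at 697 + 32 = 729 mm.


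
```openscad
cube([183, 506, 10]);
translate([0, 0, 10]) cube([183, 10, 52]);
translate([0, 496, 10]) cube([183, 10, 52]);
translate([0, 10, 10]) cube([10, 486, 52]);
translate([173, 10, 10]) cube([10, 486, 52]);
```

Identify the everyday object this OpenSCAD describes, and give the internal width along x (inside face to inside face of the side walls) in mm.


An open box. The internal width is 163 mm.

A 183×506 base slab with four walls standing on it — an open box. The base is 183 mm wide and the walls are 10 mm thick, so the internal width is 183 − 2 × 10 = 163 mm.


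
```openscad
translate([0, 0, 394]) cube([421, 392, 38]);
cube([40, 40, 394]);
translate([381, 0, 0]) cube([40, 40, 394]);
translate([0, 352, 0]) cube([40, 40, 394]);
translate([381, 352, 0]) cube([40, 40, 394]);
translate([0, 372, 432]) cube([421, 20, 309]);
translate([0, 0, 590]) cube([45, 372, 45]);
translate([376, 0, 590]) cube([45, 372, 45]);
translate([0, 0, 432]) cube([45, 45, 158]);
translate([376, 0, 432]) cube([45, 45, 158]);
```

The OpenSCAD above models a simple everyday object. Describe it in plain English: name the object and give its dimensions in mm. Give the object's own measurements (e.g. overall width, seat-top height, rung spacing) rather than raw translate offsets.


A chair. The seat is a 421×392×38 mm slab with its top at z = 432 mm, on four 40×40 mm corner legs (flush with the seat edges, standing on z = 0). A flat backrest 20 mm thick, 309 mm tall, spans the full seat width and rises from the seat top along its +y edge, rear face flush with the rear of the seat. Two armrests of 45×45 mm section run along each side from the seat's front edge to the front of the backrest, top faces 203 mm above the seat top and outer faces flush with the seat's x-edges; a 45×45 mm post under the front of each armrest stands on the seat at the front corner.


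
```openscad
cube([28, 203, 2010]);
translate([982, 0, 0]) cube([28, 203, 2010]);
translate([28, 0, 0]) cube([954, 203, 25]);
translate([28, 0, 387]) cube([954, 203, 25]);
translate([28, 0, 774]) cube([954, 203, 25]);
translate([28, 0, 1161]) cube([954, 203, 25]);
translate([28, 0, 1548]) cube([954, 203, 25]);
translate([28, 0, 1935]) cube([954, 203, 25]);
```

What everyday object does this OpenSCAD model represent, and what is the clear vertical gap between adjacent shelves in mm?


A bookshelf. The clear shelf gap is 362 mm.

Two tall side panels with 6 horizontal boards between them — a bookshelf. The first two shelf undersides are at z = 0 and z = 387; with shelf thickness 25, the clear gap is 387 − 0 − 25 = 362 mm.


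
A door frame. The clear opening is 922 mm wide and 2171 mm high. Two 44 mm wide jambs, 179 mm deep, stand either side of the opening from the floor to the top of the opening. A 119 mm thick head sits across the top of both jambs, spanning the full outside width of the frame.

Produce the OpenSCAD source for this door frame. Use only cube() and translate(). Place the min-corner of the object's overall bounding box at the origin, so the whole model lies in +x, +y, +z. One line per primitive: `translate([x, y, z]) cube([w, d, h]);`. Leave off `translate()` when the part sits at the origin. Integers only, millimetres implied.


cube([44, 179, 2171]);
translate([966, 0, 0]) cube([44, 179, 2171]);
translate([0, 0, 2171]) cube([1010, 179, 119]);


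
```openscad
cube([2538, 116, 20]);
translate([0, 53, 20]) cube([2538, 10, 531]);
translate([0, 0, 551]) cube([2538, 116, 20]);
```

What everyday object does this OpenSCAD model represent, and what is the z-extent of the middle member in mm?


An I-beam. The web height is 531 mm.

Two wide flanges with a thin centred web — an I-beam. Overall 571 mm minus two 20 mm flanges gives a web of 571 − 2·20 = 531 mm.


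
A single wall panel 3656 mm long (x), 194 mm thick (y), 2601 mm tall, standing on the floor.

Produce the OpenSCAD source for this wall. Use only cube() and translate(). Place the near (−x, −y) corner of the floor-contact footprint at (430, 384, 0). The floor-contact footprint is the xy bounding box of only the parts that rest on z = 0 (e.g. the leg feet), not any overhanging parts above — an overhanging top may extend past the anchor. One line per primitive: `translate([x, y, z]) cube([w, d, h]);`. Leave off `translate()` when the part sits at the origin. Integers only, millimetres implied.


translate([430, 384, 0]) cube([3656, 194, 2601]);


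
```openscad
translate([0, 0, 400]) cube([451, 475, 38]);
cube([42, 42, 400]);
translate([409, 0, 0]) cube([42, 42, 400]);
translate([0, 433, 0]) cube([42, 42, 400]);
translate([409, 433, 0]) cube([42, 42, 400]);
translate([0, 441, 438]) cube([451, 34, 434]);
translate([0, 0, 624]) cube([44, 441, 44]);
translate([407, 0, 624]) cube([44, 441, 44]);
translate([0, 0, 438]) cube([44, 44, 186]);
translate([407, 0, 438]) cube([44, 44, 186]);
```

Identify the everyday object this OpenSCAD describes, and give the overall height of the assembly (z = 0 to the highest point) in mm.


A chair. The overall height is 872 mm.

A slab on four corner posts with a tall panel at the back — a chair. The seat slab sits at z = 400 with thickness 38, and the 434 mm backrest starts at the seat top, so the overall height is 400 + 38 + 434 = 872 mm.


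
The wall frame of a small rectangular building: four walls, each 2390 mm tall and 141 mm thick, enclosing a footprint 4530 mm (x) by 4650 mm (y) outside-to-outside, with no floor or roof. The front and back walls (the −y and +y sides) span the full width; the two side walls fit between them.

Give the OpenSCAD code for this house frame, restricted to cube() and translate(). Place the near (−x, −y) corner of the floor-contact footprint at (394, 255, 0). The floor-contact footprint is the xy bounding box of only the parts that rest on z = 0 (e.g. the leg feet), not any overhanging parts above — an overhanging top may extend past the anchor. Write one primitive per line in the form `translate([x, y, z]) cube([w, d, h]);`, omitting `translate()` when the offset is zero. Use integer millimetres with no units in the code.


translate([394, 255, 0]) cube([4530, 141, 2390]);
translate([394, 4764, 0]) cube([4530, 141, 2390]);
translate([394, 396, 0]) cube([141, 4368, 2390]);
translate([4783, 396, 0]) cube([141, 4368, 2390]);


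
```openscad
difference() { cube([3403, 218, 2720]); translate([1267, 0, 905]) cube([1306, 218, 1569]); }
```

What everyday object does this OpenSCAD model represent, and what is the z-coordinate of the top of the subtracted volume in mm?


A wall with a window opening. The window head height is 2474 mm.

A wall with a rectangular opening subtracted — a window. Sill at z = 905, opening 1569 mm tall, so the head is at 905 + 1569 = 2474 mm.


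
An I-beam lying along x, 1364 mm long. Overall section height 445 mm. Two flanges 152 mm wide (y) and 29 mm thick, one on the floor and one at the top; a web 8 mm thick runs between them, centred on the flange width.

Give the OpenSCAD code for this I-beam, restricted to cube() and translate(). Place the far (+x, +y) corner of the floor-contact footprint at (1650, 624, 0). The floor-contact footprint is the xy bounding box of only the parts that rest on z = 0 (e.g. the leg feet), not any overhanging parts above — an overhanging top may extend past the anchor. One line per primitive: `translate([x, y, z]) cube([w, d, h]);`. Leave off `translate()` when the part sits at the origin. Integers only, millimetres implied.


translate([286, 472, 0]) cube([1364, 152, 29]);
translate([286, 544, 29]) cube([1364, 8, 387]);
translate([286, 472, 416]) cube([1364, 152, 29]);


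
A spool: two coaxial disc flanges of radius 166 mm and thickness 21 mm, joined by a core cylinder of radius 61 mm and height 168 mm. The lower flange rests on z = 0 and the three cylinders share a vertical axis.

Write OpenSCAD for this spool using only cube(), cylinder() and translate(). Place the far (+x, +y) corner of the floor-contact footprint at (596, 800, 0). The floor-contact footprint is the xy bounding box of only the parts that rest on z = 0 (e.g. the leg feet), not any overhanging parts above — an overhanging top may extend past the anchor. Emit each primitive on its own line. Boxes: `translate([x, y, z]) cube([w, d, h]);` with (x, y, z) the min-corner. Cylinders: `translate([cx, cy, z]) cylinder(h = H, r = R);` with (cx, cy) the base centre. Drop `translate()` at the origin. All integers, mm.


translate([430, 634, 0]) cylinder(h = 21, r = 166);
translate([430, 634, 21]) cylinder(h = 168, r = 61);
translate([430, 634, 189]) cylinder(h = 21, r = 166);


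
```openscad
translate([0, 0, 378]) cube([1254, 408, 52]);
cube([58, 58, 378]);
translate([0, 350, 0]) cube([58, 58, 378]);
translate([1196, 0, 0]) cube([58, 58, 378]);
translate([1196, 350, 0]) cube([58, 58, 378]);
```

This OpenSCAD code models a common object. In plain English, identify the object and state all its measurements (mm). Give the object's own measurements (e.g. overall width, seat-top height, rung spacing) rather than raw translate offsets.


A bench: a 1254×408 mm seat slab, 52 mm thick, top at z = 430 mm, on four 58×58 mm square legs flush with the seat corners and standing on z = 0.


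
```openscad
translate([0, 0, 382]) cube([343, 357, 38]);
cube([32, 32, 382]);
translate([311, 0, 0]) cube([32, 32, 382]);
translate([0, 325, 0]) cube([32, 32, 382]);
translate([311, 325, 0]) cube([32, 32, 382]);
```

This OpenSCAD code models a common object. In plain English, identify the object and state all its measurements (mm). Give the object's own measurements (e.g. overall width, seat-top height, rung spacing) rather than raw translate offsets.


A four-legged stool. The seat is a 343×357×38 mm slab whose top surface is at z = 420 mm; four square legs, each 32×32 mm in cross-section, run from the floor (z = 0) to the underside of the seat, each flush with a corner of the seat.


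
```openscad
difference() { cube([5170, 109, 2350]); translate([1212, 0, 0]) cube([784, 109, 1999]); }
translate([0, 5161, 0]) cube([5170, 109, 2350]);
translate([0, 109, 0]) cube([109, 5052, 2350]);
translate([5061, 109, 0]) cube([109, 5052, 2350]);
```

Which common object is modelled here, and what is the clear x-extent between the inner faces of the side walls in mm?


A single room. The interior width is 4952 mm.

Four walls enclosing a rectangle with a door in the front wall — a room. Outside width 5170 minus two 109 mm walls gives 4952 mm.


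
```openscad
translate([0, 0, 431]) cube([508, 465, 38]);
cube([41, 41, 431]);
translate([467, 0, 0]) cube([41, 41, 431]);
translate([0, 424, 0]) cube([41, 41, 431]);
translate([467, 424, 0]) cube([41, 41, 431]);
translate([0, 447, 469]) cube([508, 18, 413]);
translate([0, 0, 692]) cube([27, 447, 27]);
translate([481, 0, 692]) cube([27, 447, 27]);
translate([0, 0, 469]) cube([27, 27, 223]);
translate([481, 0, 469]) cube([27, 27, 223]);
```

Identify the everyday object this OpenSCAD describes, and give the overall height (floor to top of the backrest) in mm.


A chair. The overall height is 882 mm.

A slab on four corner posts with a tall panel at the back — a chair. The seat slab sits at z = 431 with thickness 38, and the 413 mm backrest starts at the seat top, so the overall height is 431 + 38 + 413 = 882 mm.


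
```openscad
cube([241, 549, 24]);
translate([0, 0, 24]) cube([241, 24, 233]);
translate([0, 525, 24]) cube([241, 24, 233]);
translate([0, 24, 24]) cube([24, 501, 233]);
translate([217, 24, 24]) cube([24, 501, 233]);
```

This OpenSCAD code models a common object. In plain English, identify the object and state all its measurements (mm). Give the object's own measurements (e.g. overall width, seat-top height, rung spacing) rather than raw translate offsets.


An open-topped rectangular box: outside dimensions 241×549×257 mm, with a uniform wall and base thickness of 24 mm. The base is a full 241×549 slab on the floor; four walls sit on top of the base. The front and back walls (the −y and +y sides) span the full width; the two side walls fit between them.


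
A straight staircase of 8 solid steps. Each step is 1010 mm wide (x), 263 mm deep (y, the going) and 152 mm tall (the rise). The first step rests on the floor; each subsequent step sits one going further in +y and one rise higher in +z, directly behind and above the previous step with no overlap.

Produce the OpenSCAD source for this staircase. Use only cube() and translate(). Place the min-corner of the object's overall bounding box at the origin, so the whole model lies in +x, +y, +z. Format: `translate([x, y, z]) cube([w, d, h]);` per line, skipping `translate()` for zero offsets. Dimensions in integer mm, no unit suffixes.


cube([1010, 263, 152]);
translate([0, 263, 152]) cube([1010, 263, 152]);
translate([0, 526, 304]) cube([1010, 263, 152]);
translate([0, 789, 456]) cube([1010, 263, 152]);
translate([0, 1052, 608]) cube([1010, 263, 152]);
translate([0, 1315, 760]) cube([1010, 263, 152]);
translate([0, 1578, 912]) cube([1010, 263, 152]);
translate([0, 1841, 1064]) cube([1010, 263, 152]);


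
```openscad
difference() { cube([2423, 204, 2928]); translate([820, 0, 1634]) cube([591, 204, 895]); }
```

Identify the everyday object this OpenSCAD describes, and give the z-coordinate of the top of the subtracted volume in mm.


A wall with a window opening. The window head height is 2529 mm.

A wall with a rectangular opening subtracted — a window. Sill at z = 1634, opening 895 mm tall, so the head is at 1634 + 895 = 2529 mm.


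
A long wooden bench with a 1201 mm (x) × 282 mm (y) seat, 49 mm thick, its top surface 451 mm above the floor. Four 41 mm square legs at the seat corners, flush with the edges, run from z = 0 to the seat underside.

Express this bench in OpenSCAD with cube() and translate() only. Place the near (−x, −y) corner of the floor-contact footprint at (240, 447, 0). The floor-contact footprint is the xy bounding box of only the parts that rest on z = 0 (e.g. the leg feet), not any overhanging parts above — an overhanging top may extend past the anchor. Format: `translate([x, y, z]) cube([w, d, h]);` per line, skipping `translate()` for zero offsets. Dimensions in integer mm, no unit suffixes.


translate([240, 447, 402]) cube([1201, 282, 49]);
translate([240, 447, 0]) cube([41, 41, 402]);
translate([240, 688, 0]) cube([41, 41, 402]);
translate([1400, 447, 0]) cube([41, 41, 402]);
translate([1400, 688, 0]) cube([41, 41, 402]);


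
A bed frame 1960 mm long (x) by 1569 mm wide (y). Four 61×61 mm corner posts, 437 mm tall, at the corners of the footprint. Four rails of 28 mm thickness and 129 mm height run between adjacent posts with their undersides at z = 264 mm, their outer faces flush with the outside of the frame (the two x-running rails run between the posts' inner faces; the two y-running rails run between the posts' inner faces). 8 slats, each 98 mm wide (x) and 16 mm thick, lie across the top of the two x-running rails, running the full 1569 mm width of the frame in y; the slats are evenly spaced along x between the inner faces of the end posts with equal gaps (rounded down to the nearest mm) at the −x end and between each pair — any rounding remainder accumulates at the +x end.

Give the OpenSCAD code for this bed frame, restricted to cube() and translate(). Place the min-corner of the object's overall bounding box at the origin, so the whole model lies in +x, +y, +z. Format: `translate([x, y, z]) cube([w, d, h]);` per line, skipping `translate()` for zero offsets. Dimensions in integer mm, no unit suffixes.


cube([61, 61, 437]);
translate([0, 1508, 0]) cube([61, 61, 437]);
translate([1899, 0, 0]) cube([61, 61, 437]);
translate([1899, 1508, 0]) cube([61, 61, 437]);
translate([61, 0, 264]) cube([1838, 28, 129]);
translate([61, 1541, 264]) cube([1838, 28, 129]);
translate([0, 61, 264]) cube([28, 1447, 129]);
translate([1932, 61, 264]) cube([28, 1447, 129]);
translate([178, 0, 393]) cube([98, 1569, 16]);
translate([393, 0, 393]) cube([98, 1569, 16]);
translate([608, 0, 393]) cube([98, 1569, 16]);
translate([823, 0, 393]) cube([98, 1569, 16]);
translate([1038, 0, 393]) cube([98, 1569, 16]);
translate([1253, 0, 393]) cube([98, 1569, 16]);
translate([1468, 0, 393]) cube([98, 1569, 16]);
translate([1683, 0, 393]) cube([98, 1569, 16]);


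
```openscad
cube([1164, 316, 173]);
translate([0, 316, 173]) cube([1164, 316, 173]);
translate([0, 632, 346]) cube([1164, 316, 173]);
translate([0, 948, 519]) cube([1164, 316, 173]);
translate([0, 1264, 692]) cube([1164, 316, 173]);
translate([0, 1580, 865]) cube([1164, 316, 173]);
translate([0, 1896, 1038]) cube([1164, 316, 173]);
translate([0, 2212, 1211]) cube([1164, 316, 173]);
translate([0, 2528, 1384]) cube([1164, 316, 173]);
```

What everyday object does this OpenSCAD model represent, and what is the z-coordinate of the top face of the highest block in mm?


A staircase. The total rise is 1557 mm.

9 identical blocks, each offset up and back from the previous — a staircase. Each step is 173 mm tall and there are 9 of them, so the total rise is 9 × 173 = 1557 mm.


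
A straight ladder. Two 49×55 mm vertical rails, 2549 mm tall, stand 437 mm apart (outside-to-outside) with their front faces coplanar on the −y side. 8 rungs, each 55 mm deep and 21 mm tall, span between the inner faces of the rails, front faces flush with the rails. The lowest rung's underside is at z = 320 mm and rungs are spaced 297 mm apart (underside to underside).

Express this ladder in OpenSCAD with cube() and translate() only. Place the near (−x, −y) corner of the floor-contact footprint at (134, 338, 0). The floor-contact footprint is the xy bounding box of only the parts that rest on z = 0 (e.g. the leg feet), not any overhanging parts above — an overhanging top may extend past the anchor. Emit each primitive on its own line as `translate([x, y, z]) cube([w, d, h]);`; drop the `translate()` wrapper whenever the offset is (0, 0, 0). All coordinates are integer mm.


// rung span = 437 - 2*49 = 339
// rung[k] z = 320 + k*297
translate([134, 338, 0]) cube([49, 55, 2549]);
translate([522, 338, 0]) cube([49, 55, 2549]);
translate([183, 338, 320]) cube([339, 55, 21]);
translate([183, 338, 617]) cube([339, 55, 21]);
translate([183, 338, 914]) cube([339, 55, 21]);
translate([183, 338, 1211]) cube([339, 55, 21]);
translate([183, 338, 1508]) cube([339, 55, 21]);
translate([183, 338, 1805]) cube([339, 55, 21]);
translate([183, 338, 2102]) cube([339, 55, 21]);
translate([183, 338, 2399]) cube([339, 55, 21]);


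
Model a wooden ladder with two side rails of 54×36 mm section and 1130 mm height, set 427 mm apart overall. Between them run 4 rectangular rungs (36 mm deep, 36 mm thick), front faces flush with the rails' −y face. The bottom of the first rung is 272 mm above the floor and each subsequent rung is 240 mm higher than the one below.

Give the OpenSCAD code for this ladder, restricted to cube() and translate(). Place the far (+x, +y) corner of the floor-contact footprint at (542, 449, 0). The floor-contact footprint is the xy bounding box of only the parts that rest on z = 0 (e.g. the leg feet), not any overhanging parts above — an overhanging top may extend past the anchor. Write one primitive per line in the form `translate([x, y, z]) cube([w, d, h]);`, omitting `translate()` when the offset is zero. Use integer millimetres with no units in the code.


translate([115, 413, 0]) cube([54, 36, 1130]);
translate([488, 413, 0]) cube([54, 36, 1130]);
translate([169, 413, 272]) cube([319, 36, 36]);
translate([169, 413, 512]) cube([319, 36, 36]);
translate([169, 413, 752]) cube([319, 36, 36]);
translate([169, 413, 992]) cube([319, 36, 36]);


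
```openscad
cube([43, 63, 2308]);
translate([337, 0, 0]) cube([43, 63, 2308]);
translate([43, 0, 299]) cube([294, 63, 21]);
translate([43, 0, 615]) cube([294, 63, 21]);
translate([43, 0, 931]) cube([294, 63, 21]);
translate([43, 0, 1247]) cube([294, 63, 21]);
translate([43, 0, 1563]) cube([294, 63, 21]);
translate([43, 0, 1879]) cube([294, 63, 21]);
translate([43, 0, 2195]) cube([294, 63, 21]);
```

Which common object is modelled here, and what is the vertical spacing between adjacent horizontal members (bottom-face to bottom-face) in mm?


A ladder. The rung spacing is 316 mm.

Two tall 43×63 posts with 7 short bars between them — a ladder. Adjacent rungs sit at z = 299 and z = 615, so the spacing is 615 − 299 = 316 mm.


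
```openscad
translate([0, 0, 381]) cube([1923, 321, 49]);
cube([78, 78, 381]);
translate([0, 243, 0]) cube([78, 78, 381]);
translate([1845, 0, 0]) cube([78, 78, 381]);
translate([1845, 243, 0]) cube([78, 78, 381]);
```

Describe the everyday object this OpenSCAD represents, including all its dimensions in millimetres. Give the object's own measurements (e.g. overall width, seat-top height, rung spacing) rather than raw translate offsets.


A long wooden bench with a 1923 mm (x) × 321 mm (y) seat, 49 mm thick, its top surface 430 mm above the floor. Four 78 mm square legs at the seat corners, flush with the edges, run from z = 0 to the seat underside.


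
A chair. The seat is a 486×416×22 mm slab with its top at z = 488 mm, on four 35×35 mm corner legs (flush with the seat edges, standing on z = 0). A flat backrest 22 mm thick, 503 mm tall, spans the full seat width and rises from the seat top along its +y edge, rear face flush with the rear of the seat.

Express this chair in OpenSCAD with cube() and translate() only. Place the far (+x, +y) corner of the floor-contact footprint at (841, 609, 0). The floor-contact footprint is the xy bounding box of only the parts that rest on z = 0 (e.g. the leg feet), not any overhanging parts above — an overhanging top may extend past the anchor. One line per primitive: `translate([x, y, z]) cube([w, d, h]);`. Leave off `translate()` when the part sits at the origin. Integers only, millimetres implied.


translate([355, 193, 466]) cube([486, 416, 22]);
translate([355, 193, 0]) cube([35, 35, 466]);
translate([806, 193, 0]) cube([35, 35, 466]);
translate([355, 574, 0]) cube([35, 35, 466]);
translate([806, 574, 0]) cube([35, 35, 466]);
translate([355, 587, 488]) cube([486, 22, 503]);


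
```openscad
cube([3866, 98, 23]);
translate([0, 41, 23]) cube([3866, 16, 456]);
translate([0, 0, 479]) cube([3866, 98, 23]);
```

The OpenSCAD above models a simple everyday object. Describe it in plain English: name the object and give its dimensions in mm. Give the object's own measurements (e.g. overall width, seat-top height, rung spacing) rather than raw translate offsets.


An I-beam lying along x, 3866 mm long. Overall section height 502 mm. Two flanges 98 mm wide (y) and 23 mm thick, one on the floor and one at the top; a web 16 mm thick runs between them, centred on the flange width.


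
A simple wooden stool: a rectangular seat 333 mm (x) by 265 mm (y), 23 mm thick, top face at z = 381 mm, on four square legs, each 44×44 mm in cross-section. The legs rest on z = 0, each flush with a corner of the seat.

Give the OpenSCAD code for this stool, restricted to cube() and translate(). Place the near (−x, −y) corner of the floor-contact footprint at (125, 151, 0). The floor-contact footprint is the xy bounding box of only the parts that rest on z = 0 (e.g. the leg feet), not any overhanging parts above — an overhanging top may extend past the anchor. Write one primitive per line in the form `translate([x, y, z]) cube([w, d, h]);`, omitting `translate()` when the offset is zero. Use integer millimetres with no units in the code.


// leg_h = 381 - 23 = 358
translate([125, 151, 358]) cube([333, 265, 23]);
translate([125, 151, 0]) cube([44, 44, 358]);
translate([414, 151, 0]) cube([44, 44, 358]);
translate([125, 372, 0]) cube([44, 44, 358]);
translate([414, 372, 0]) cube([44, 44, 358]);


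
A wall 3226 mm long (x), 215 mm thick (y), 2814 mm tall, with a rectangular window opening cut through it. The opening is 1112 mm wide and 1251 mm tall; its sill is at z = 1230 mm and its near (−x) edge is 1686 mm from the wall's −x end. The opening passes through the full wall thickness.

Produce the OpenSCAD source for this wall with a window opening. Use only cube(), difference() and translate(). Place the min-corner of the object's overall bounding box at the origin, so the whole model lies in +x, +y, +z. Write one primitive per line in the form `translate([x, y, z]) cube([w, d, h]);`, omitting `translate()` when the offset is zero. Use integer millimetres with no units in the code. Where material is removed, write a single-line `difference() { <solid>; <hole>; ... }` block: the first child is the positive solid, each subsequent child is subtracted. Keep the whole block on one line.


difference() { cube([3226, 215, 2814]); translate([1686, 0, 1230]) cube([1112, 215, 1251]); }


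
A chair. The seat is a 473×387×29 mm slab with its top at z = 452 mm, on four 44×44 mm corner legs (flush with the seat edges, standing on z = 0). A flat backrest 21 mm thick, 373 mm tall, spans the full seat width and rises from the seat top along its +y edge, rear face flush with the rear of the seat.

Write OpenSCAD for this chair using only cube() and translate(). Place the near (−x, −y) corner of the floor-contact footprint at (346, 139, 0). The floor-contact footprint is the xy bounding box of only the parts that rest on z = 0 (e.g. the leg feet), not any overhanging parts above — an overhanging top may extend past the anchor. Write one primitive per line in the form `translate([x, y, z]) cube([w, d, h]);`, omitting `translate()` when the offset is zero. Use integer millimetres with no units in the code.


// leg_h = 452 - 29 = 423
translate([346, 139, 423]) cube([473, 387, 29]);
translate([346, 139, 0]) cube([44, 44, 423]);
translate([775, 139, 0]) cube([44, 44, 423]);
translate([346, 482, 0]) cube([44, 44, 423]);
translate([775, 482, 0]) cube([44, 44, 423]);
translate([346, 505, 452]) cube([473, 21, 373]);


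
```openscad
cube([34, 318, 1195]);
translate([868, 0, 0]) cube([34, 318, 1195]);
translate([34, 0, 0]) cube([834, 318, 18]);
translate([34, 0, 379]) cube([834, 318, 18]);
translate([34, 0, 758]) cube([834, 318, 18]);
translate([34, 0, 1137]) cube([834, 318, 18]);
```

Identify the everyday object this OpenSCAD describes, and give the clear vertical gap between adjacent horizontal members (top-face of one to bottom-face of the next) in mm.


A bookshelf. The clear shelf gap is 361 mm.

Two tall side panels with 4 horizontal boards between them — a bookshelf. The first two shelf undersides are at z = 0 and z = 379; with shelf thickness 18, the clear gap is 379 − 0 − 18 = 361 mm.


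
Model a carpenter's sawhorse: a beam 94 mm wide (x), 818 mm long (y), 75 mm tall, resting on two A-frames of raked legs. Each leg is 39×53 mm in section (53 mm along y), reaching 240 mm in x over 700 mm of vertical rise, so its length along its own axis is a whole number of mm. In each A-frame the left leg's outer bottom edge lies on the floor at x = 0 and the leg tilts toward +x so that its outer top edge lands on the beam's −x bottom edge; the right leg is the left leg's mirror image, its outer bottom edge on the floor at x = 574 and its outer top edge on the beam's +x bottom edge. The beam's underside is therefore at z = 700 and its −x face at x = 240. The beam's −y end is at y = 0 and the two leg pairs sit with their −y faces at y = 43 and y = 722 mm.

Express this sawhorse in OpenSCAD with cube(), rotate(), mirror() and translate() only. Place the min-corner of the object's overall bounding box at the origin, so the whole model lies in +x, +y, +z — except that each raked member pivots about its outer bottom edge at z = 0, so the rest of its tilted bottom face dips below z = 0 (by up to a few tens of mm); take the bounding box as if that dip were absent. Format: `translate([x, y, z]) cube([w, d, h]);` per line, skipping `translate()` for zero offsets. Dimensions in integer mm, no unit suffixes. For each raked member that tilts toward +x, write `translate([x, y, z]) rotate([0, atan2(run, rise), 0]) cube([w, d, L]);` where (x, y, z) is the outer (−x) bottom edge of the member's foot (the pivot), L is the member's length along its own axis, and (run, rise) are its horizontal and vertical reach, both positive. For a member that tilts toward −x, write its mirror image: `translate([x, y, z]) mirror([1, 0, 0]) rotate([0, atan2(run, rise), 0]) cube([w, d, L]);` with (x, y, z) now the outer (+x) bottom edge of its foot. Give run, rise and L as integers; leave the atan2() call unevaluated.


translate([240, 0, 700]) cube([94, 818, 75]);
translate([0, 43, 0]) rotate([0, atan2(240, 700), 0]) cube([39, 53, 740]);
translate([574, 43, 0]) mirror([1, 0, 0]) rotate([0, atan2(240, 700), 0]) cube([39, 53, 740]);
translate([0, 722, 0]) rotate([0, atan2(240, 700), 0]) cube([39, 53, 740]);
translate([574, 722, 0]) mirror([1, 0, 0]) rotate([0, atan2(240, 700), 0]) cube([39, 53, 740]);


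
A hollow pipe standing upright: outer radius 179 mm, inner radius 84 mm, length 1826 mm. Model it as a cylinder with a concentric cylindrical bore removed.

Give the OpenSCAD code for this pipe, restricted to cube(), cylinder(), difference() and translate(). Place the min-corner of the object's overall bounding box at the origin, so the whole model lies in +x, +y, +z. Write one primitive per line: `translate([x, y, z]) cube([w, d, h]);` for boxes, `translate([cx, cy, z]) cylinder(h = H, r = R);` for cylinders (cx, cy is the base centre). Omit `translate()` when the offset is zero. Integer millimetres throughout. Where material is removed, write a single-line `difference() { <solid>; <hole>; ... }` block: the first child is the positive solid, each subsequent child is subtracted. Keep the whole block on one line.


difference() { translate([179, 179, 0]) cylinder(h = 1826, r = 179); translate([179, 179, 0]) cylinder(h = 1826, r = 84); }


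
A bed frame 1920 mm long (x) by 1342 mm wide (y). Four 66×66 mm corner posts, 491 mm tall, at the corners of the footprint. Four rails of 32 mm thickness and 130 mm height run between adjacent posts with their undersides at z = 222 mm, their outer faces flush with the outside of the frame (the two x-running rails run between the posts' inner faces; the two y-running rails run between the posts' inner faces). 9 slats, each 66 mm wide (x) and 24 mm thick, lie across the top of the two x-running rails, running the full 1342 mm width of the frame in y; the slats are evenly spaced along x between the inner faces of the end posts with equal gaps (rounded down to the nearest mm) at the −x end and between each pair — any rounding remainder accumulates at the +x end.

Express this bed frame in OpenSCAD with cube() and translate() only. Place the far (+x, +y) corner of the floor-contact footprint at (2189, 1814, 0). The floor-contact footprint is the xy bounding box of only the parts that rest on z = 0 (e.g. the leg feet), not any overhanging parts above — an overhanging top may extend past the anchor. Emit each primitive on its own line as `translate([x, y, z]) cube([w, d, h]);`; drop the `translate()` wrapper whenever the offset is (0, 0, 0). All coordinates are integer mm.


// slat z = rail_z + rail_h = 222 + 130 = 352
// slat gap = ⌊(1788 − 9·66) / 10⌋ = 119
translate([269, 472, 0]) cube([66, 66, 491]);
translate([269, 1748, 0]) cube([66, 66, 491]);
translate([2123, 472, 0]) cube([66, 66, 491]);
translate([2123, 1748, 0]) cube([66, 66, 491]);
translate([335, 472, 222]) cube([1788, 32, 130]);
translate([335, 1782, 222]) cube([1788, 32, 130]);
translate([269, 538, 222]) cube([32, 1210, 130]);
translate([2157, 538, 222]) cube([32, 1210, 130]);
translate([454, 472, 352]) cube([66, 1342, 24]);
translate([639, 472, 352]) cube([66, 1342, 24]);
translate([824, 472, 352]) cube([66, 1342, 24]);
translate([1009, 472, 352]) cube([66, 1342, 24]);
translate([1194, 472, 352]) cube([66, 1342, 24]);
translate([1379, 472, 352]) cube([66, 1342, 24]);
translate([1564, 472, 352]) cube([66, 1342, 24]);
translate([1749, 472, 352]) cube([66, 1342, 24]);
translate([1934, 472, 352]) cube([66, 1342, 24]);


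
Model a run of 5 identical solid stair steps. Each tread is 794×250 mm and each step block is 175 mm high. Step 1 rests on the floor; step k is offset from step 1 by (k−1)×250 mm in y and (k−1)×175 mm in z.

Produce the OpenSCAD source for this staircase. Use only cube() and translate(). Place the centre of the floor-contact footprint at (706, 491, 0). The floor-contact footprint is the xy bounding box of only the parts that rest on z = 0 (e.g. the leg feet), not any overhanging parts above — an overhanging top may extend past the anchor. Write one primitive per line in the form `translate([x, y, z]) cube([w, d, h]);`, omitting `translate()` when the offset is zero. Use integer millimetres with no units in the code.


translate([309, 366, 0]) cube([794, 250, 175]);
translate([309, 616, 175]) cube([794, 250, 175]);
translate([309, 866, 350]) cube([794, 250, 175]);
translate([309, 1116, 525]) cube([794, 250, 175]);
translate([309, 1366, 700]) cube([794, 250, 175]);
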